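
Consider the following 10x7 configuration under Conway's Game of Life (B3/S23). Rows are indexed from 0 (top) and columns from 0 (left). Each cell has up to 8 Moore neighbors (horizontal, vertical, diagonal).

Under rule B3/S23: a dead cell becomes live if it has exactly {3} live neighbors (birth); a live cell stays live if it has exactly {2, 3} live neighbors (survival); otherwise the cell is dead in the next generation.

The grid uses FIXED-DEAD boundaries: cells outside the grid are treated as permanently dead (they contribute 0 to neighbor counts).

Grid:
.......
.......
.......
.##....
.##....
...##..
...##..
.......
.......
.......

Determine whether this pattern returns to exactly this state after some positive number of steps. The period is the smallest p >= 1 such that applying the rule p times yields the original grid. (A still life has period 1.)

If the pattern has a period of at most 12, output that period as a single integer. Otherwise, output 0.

Simulating and comparing each generation to the original:
Gen 0 (original, given above): 8 live cells
Gen 1: 6 live cells, differs from original
Gen 2: 8 live cells, MATCHES original -> period = 2

Answer: 2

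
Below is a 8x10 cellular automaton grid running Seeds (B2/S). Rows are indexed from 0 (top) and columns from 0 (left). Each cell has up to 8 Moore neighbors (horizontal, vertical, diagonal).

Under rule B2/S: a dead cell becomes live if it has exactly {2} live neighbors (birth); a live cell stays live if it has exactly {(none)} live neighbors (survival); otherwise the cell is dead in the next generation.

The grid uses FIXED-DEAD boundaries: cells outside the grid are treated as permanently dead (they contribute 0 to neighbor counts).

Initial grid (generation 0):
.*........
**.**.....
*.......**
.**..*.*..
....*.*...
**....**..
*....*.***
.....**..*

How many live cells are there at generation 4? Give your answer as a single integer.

Simulating step by step:
Generation 0 (given above): 26 live cells
Generation 1: 17 live cells
...**.....
........**
.....***..
*..**....*
...*....*.
....*....*
....*.....
....*.....
Generation 2: 11 live cells
........**
...*......
...*......
..*.......
..*..*....
.....*..*.
..........
...*.*....
Generation 3: 16 live cells
..........
..*.*...**
....*.....
.*..*.....
.*.**.*...
....*.*...
.....**...
....*.....
Generation 4: 15 live cells
...*....**
.....*....
.**.....**
*.........
*......*..
..*.......
...*...*..
......*...
Population at generation 4: 15

Answer: 15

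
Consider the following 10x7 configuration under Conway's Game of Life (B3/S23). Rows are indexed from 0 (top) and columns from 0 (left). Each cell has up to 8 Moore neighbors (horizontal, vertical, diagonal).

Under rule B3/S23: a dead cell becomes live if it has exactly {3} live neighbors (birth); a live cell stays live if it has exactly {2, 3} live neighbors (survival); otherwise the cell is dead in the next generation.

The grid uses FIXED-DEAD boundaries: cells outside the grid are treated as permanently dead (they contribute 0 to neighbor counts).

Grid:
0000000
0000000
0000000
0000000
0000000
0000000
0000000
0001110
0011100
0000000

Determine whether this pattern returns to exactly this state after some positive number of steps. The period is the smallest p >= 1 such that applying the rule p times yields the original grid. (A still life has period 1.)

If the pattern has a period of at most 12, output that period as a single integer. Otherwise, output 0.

Simulating and comparing each generation to the original:
Gen 0 (original, given above): 6 live cells
Gen 1: 6 live cells, differs from original
Gen 2: 6 live cells, MATCHES original -> period = 2

Answer: 2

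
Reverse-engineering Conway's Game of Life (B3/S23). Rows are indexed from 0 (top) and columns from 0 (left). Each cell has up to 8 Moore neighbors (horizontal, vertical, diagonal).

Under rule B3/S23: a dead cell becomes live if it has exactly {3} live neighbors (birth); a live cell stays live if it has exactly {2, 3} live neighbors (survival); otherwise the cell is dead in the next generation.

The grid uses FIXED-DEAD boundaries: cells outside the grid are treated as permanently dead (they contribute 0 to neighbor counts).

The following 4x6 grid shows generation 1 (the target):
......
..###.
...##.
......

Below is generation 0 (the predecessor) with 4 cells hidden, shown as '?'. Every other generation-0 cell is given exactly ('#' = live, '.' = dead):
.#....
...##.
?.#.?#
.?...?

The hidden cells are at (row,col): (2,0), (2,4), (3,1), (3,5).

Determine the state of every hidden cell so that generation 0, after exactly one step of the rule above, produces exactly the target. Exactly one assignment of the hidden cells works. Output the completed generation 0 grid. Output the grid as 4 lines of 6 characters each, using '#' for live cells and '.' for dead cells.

Hidden generation-0 cells (in order): (2,0), (2,4), (3,1), (3,5).
A hidden cell only influences target cells in its own 3x3 neighborhood. Try each of the 2^4 = 16 assignments, step the completed generation 0 forward once under B3/S23, and compare with the target:
  (2,0)=. (2,4)=. (3,1)=. (3,5)=. -> step reproduces the target at every cell -> ACCEPT
  (2,0)=. (2,4)=. (3,1)=. (3,5)=# -> step gives (2,4)='.' but target has '#' -> reject
  (2,0)=. (2,4)=. (3,1)=# (3,5)=. -> step gives (2,2)='#' but target has '.' -> reject
  (2,0)=. (2,4)=. (3,1)=# (3,5)=# -> step gives (2,2)='#' but target has '.' -> reject
  (2,0)=. (2,4)=# (3,1)=. (3,5)=. -> step gives (1,5)='#' but target has '.' -> reject
  (2,0)=. (2,4)=# (3,1)=. (3,5)=# -> step gives (1,5)='#' but target has '.' -> reject
  (2,0)=. (2,4)=# (3,1)=# (3,5)=. -> step gives (1,5)='#' but target has '.' -> reject
  (2,0)=. (2,4)=# (3,1)=# (3,5)=# -> step gives (1,5)='#' but target has '.' -> reject
  (2,0)=# (2,4)=. (3,1)=. (3,5)=. -> step gives (1,1)='#' but target has '.' -> reject
  (2,0)=# (2,4)=. (3,1)=. (3,5)=# -> step gives (1,1)='#' but target has '.' -> reject
  (2,0)=# (2,4)=. (3,1)=# (3,5)=. -> step gives (1,1)='#' but target has '.' -> reject
  (2,0)=# (2,4)=. (3,1)=# (3,5)=# -> step gives (1,1)='#' but target has '.' -> reject
  (2,0)=# (2,4)=# (3,1)=. (3,5)=. -> step gives (1,1)='#' but target has '.' -> reject
  (2,0)=# (2,4)=# (3,1)=. (3,5)=# -> step gives (1,1)='#' but target has '.' -> reject
  (2,0)=# (2,4)=# (3,1)=# (3,5)=. -> step gives (1,1)='#' but target has '.' -> reject
  (2,0)=# (2,4)=# (3,1)=# (3,5)=# -> step gives (1,1)='#' but target has '.' -> reject
Unique solution: (2,0)=dead, (2,4)=dead, (3,1)=dead, (3,5)=dead.
Check: live-neighbor counts of every cell in the completed generation 0:
102221
123222
011331
011111
Applying B3/S23 to generation 0 with these counts gives:
......
..###.
...##.
......
which matches the target exactly.

Answer: .#....
...##.
..#..#
......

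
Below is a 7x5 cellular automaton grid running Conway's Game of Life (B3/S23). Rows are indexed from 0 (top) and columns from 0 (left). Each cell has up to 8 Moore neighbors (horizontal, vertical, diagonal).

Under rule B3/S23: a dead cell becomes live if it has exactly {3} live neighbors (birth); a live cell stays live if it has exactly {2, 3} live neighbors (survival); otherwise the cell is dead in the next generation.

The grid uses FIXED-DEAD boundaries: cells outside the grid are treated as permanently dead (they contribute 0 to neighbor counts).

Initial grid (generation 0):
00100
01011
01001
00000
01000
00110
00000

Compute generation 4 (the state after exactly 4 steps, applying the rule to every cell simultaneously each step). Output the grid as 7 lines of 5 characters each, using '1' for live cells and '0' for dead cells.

Answer: 00110
01001
01011
00010
00000
00000
00000

Derivation:
Simulating step by step:
Generation 0 (given above): 9 live cells
Generation 1: 10 live cells
00110
01011
00111
00000
00100
00100
00000
Generation 2: 7 live cells
00111
01000
00101
00100
00000
00000
00000
Generation 3: 8 live cells
00110
01001
01110
00010
00000
00000
00000
Generation 4: 8 live cells
(generation 4 grid is the final answer)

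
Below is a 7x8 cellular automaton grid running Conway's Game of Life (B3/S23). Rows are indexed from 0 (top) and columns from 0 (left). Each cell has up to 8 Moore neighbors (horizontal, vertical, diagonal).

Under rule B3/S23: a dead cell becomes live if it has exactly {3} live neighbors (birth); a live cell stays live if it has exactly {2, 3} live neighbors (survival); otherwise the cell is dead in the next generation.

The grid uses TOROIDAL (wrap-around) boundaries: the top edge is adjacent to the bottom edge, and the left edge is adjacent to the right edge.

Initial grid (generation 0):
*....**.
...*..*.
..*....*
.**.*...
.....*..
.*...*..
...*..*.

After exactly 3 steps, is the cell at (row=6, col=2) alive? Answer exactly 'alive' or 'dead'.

Answer: dead

Derivation:
Simulating step by step:
Generation 0 (given above): 15 live cells
Generation 1: 20 live cells
....***.
.....**.
.**.....
.***....
.**.**..
....***.
....*.**
Generation 2: 12 live cells
....*...
....*.*.
.*.*....
*...*...
.*....*.
.......*
...*...*
Generation 3: 17 live cells
...***..
...***..
...***..
***.....
*......*
*.....**
........

Cell (6,2) at generation 3: 0 -> dead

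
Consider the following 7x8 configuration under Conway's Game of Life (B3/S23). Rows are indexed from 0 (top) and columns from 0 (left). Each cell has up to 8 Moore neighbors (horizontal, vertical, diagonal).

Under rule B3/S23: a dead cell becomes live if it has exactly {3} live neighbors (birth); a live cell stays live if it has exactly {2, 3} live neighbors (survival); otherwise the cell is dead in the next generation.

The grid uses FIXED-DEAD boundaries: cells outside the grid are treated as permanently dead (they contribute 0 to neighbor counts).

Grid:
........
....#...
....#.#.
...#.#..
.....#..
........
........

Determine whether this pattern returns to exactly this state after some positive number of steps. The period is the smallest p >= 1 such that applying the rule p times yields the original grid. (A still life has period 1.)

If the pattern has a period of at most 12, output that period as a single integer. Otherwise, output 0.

Simulating and comparing each generation to the original:
Gen 0 (original, given above): 6 live cells
Gen 1: 6 live cells, differs from original
Gen 2: 6 live cells, MATCHES original -> period = 2

Answer: 2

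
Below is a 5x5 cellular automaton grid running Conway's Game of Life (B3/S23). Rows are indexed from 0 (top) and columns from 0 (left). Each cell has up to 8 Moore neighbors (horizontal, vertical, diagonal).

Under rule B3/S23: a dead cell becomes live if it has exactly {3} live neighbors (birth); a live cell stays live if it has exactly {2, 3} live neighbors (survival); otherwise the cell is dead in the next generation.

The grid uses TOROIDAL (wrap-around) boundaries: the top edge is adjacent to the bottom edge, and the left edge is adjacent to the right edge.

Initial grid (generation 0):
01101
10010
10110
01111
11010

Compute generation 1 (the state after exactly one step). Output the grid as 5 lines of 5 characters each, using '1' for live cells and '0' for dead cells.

Simulating step by step:
Generation 0 (given above): 15 live cells
Generation 1: 2 live cells
(generation 1 grid is the final answer)

Answer: 00000
10000
10000
00000
00000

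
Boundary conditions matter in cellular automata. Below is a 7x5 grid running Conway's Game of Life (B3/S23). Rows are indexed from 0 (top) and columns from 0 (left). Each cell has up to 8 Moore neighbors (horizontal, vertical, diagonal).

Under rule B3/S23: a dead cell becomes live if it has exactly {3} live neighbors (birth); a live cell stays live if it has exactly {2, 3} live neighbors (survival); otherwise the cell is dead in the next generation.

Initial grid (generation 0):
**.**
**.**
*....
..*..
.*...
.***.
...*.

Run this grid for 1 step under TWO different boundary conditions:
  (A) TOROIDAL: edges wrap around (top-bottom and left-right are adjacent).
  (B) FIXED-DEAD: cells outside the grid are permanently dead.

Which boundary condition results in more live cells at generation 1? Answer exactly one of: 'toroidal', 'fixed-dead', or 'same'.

Under TOROIDAL boundary, generation 1:
.*...
...*.
*.**.
.*...
.*.*.
.*.*.
.....
Population = 10

Under FIXED-DEAD boundary, generation 1:
**.**
...**
*.**.
.*...
.*.*.
.*.*.
...*.
Population = 15

Comparison: toroidal=10, fixed-dead=15 -> fixed-dead

Answer: fixed-dead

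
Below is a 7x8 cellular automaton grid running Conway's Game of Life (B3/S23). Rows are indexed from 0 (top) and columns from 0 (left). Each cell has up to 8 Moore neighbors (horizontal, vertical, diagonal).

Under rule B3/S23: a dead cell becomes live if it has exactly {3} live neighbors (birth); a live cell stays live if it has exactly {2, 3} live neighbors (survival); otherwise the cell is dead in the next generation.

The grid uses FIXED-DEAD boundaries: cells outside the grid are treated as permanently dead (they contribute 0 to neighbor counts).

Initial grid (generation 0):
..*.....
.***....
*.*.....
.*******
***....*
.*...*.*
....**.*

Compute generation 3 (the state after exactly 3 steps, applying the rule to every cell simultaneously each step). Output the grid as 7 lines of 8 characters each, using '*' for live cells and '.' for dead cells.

Answer: ..***...
...**...
...**...
......**
****.**.
**......
**.*..*.

Derivation:
Simulating step by step:
Generation 0 (given above): 23 live cells
Generation 1: 21 live cells
.***....
...*....
*....**.
....****
*......*
***.**.*
....**..
Generation 2: 21 live cells
..**....
.*.**...
.......*
....*..*
*..*...*
**.***..
.*.****.
Generation 3: 21 live cells
(generation 3 grid is the final answer)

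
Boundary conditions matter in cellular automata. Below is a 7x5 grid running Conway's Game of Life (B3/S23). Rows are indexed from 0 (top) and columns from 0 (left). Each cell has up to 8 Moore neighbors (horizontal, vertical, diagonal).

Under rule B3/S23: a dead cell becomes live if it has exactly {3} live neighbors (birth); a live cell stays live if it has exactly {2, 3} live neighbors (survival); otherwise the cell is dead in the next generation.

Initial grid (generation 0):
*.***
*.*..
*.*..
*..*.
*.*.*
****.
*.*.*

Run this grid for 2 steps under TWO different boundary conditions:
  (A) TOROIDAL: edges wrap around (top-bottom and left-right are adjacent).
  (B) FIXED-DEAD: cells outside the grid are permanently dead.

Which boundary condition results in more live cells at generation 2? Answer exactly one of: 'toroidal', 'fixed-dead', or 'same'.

Under TOROIDAL boundary, generation 2:
.*...
..*.*
*....
..**.
.....
.....
.....
Population = 6

Under FIXED-DEAD boundary, generation 2:
.***.
.....
*....
*.*.*
*...*
*..*.
.*...
Population = 12

Comparison: toroidal=6, fixed-dead=12 -> fixed-dead

Answer: fixed-dead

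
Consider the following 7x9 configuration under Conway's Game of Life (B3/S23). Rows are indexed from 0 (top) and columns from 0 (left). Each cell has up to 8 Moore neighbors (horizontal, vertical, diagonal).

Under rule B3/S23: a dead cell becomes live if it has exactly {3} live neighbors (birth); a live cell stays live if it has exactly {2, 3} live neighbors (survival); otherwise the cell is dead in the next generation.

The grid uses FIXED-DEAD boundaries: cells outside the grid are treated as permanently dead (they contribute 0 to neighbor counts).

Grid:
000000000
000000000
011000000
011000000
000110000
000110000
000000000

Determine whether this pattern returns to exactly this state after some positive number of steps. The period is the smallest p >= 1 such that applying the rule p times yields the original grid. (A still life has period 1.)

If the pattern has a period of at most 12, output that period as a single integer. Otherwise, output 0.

Answer: 2

Derivation:
Simulating and comparing each generation to the original:
Gen 0 (original, given above): 8 live cells
Gen 1: 6 live cells, differs from original
Gen 2: 8 live cells, MATCHES original -> period = 2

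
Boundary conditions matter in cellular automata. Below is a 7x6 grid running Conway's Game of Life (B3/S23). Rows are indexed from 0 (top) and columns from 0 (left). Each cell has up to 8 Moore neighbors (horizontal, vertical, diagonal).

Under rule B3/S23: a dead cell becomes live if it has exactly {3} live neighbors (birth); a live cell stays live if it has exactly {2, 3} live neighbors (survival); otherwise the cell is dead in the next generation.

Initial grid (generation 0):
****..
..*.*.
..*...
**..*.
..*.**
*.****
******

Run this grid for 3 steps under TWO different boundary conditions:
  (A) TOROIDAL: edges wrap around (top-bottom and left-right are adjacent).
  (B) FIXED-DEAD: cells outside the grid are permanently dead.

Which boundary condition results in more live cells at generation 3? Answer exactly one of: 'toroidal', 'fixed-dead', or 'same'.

Answer: toroidal

Derivation:
Under TOROIDAL boundary, generation 3:
......
......
*.****
*....*
.***..
......
......
Population = 10

Under FIXED-DEAD boundary, generation 3:
..*...
.*.*..
.*.*..
......
..**..
.*....
......
Population = 8

Comparison: toroidal=10, fixed-dead=8 -> toroidal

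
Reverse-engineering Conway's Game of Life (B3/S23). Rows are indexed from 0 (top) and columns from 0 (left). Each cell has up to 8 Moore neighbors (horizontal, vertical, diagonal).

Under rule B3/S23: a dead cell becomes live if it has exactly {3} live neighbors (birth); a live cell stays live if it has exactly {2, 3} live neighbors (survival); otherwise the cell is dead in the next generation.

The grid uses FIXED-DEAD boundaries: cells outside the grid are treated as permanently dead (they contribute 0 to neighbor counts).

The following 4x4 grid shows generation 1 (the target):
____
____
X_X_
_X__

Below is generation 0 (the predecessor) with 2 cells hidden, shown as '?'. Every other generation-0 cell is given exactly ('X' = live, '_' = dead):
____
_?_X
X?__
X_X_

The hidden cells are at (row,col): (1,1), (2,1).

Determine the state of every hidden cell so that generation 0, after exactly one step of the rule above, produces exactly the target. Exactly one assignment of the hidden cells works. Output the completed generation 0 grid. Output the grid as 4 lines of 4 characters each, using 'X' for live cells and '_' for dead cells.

Answer: ____
_X_X
X___
X_X_

Derivation:
Hidden generation-0 cells (in order): (1,1), (2,1).
A hidden cell only influences target cells in its own 3x3 neighborhood. Try each of the 2^2 = 4 assignments, step the completed generation 0 forward once under B3/S23, and compare with the target:
  (1,1)=_ (2,1)=_ -> step gives (2,0)='_' but target has 'X' -> reject
  (1,1)=_ (2,1)=X -> step gives (2,1)='X' but target has '_' -> reject
  (1,1)=X (2,1)=_ -> step reproduces the target at every cell -> ACCEPT
  (1,1)=X (2,1)=X -> step gives (1,0)='X' but target has '_' -> reject
Unique solution: (1,1)=live, (2,1)=dead.
Check: live-neighbor counts of every cell in the completed generation 0:
1121
2120
2432
1301
Applying B3/S23 to generation 0 with these counts gives:
____
____
X_X_
_X__
which matches the target exactly.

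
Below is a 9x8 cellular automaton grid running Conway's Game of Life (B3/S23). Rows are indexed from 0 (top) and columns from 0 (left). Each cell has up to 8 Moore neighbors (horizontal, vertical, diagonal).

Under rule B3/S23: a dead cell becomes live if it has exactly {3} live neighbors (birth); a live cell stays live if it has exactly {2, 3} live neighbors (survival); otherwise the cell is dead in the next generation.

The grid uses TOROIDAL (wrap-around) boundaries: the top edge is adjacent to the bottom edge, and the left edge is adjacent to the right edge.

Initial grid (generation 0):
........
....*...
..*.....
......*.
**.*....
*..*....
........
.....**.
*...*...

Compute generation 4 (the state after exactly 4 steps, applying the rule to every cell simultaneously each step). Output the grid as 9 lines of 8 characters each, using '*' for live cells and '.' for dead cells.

Simulating step by step:
Generation 0 (given above): 12 live cells
Generation 1: 11 live cells
........
........
........
.**.....
***....*
***.....
........
.....*..
.....*..
Generation 2: 6 live cells
........
........
........
..*.....
...*...*
..*....*
.*......
........
........
Generation 3: 4 live cells
........
........
........
........
..**....
*.*.....
........
........
........
Generation 4: 6 live cells
(generation 4 grid is the final answer)

Answer: ........
........
........
........
.***....
.***....
........
........
........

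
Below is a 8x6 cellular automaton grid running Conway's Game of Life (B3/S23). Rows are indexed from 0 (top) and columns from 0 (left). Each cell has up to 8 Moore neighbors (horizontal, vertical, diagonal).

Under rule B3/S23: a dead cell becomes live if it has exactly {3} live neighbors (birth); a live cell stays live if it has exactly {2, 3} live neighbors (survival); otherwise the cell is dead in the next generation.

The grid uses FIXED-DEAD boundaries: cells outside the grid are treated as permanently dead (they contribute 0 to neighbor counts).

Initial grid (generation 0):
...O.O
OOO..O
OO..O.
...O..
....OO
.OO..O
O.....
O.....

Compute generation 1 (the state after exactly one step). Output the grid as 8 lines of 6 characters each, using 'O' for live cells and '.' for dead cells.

Simulating step by step:
Generation 0 (given above): 17 live cells
Generation 1: 20 live cells
(generation 1 grid is the final answer)

Answer: .OO.O.
O.OO.O
O..OO.
...O.O
..OOOO
.O..OO
O.....
......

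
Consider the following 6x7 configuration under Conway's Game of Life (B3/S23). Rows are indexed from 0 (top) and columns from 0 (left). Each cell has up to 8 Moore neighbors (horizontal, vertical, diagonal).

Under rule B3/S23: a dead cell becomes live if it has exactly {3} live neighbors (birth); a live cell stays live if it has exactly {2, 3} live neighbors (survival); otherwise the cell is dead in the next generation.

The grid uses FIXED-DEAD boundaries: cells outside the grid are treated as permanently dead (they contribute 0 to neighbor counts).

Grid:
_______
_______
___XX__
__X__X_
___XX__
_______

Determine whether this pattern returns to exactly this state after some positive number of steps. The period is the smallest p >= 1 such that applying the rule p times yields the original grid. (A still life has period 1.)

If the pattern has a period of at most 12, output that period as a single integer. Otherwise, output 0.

Answer: 1

Derivation:
Simulating and comparing each generation to the original:
Gen 0 (original, given above): 6 live cells
Gen 1: 6 live cells, MATCHES original -> period = 1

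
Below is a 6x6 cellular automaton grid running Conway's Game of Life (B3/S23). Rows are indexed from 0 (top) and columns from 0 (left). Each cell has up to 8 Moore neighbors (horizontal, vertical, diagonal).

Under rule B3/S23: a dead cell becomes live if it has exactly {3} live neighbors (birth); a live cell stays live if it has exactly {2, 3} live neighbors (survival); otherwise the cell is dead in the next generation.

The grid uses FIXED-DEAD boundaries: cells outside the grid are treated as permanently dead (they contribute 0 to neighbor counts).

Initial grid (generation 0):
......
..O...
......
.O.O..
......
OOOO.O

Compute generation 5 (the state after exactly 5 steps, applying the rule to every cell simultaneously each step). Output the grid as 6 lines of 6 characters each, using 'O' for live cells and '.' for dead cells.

Simulating step by step:
Generation 0 (given above): 8 live cells
Generation 1: 6 live cells
......
......
..O...
......
O..OO.
.OO...
Generation 2: 7 live cells
......
......
......
...O..
.OOO..
.OOO..
Generation 3: 5 live cells
......
......
......
...O..
.O..O.
.O.O..
Generation 4: 3 live cells
......
......
......
......
...OO.
..O...
Generation 5: 2 live cells
(generation 5 grid is the final answer)

Answer: ......
......
......
......
...O..
...O..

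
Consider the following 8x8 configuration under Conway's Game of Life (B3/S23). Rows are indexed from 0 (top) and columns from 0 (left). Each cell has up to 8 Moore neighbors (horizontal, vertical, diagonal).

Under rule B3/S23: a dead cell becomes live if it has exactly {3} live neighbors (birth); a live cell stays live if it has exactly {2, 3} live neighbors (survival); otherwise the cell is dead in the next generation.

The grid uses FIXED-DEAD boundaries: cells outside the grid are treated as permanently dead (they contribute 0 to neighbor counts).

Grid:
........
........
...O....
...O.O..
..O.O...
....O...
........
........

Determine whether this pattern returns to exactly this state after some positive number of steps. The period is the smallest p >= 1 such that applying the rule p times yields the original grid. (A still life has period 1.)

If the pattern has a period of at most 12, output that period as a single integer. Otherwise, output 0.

Simulating and comparing each generation to the original:
Gen 0 (original, given above): 6 live cells
Gen 1: 6 live cells, differs from original
Gen 2: 6 live cells, MATCHES original -> period = 2

Answer: 2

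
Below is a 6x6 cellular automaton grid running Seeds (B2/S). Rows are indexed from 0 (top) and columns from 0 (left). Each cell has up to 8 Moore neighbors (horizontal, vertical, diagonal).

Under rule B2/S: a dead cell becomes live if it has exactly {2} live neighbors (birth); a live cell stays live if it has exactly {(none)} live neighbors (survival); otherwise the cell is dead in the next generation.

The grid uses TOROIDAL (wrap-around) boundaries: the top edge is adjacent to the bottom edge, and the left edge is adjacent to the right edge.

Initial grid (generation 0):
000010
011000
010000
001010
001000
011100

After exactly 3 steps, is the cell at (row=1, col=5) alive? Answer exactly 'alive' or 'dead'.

Answer: alive

Derivation:
Simulating step by step:
Generation 0 (given above): 10 live cells
Generation 1: 6 live cells
100000
100100
100000
000000
000010
000010
Generation 2: 9 live cells
010110
000000
010001
000001
000101
000100
Generation 3: 9 live cells
000000
010101
000010
001000
101000
100001

Cell (1,5) at generation 3: 1 -> alive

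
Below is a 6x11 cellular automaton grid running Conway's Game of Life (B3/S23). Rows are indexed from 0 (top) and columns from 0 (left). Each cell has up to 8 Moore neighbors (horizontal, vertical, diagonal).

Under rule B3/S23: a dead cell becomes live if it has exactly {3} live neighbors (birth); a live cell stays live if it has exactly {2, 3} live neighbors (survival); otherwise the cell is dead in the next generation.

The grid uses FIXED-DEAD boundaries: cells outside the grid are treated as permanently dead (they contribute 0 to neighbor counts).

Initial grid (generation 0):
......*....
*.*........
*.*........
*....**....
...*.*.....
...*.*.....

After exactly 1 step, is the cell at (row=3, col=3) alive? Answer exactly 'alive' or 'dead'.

Simulating step by step:
Generation 0 (given above): 12 live cells
Generation 1: 6 live cells
...........
...........
*..........
.*..***....
.....*.....
...........

Cell (3,3) at generation 1: 0 -> dead

Answer: dead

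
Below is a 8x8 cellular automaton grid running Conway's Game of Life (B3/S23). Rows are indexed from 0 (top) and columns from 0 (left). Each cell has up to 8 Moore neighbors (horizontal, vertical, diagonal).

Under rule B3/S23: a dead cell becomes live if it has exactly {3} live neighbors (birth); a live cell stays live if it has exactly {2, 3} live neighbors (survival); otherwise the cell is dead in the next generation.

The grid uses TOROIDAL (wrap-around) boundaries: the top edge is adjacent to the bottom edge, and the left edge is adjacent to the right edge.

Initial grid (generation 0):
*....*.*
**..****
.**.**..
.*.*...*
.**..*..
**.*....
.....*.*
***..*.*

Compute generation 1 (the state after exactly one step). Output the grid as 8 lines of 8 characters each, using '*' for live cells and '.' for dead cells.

Simulating step by step:
Generation 0 (given above): 29 live cells
Generation 1: 17 live cells
(generation 1 grid is the final answer)

Answer: ..*.....
..**....
........
...*.**.
...**...
**..*.*.
....*..*
.*..**..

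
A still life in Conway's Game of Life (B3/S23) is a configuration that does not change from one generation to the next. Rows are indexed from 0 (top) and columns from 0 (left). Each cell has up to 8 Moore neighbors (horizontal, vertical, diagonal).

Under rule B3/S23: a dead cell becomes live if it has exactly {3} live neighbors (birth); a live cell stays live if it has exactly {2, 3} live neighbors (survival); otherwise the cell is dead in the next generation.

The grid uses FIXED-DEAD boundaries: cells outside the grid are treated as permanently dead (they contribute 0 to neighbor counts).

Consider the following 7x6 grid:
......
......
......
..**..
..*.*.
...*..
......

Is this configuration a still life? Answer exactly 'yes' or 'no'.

Compute generation 1 and compare to generation 0 (given above):
Generation 1:
......
......
......
..**..
..*.*.
...*..
......
The grids are IDENTICAL -> still life.

Answer: yes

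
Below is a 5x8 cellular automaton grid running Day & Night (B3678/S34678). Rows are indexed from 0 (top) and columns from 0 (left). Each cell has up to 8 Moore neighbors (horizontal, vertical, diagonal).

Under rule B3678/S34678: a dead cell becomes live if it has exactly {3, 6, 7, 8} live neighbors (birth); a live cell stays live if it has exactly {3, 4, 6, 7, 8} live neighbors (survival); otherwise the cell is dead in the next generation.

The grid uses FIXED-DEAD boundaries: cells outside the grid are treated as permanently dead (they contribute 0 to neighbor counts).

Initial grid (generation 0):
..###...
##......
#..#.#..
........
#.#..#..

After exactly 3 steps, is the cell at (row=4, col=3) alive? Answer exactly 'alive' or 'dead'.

Answer: dead

Derivation:
Simulating step by step:
Generation 0 (given above): 11 live cells
Generation 1: 5 live cells
.#......
.#......
.#......
.#..#...
........
Generation 2: 4 live cells
........
#.#.....
#.#.....
........
........
Generation 3: 0 live cells
........
........
........
........
........

Cell (4,3) at generation 3: 0 -> dead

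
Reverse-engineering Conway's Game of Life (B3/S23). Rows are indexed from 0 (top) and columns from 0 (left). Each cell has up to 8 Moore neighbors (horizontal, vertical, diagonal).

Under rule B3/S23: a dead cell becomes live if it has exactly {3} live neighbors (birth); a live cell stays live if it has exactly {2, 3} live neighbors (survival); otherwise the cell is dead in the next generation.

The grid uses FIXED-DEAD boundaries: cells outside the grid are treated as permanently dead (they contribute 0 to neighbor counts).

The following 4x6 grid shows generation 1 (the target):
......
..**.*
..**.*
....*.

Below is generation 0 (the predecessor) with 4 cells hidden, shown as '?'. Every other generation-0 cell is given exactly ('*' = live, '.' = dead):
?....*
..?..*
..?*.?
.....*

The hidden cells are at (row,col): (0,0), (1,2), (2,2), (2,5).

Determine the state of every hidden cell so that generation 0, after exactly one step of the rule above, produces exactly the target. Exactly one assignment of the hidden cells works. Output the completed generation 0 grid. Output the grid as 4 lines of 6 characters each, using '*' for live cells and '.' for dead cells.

Answer: .....*
..*..*
..**.*
.....*

Derivation:
Hidden generation-0 cells (in order): (0,0), (1,2), (2,2), (2,5).
A hidden cell only influences target cells in its own 3x3 neighborhood. Try each of the 2^4 = 16 assignments, step the completed generation 0 forward once under B3/S23, and compare with the target:
  (0,0)=. (1,2)=. (2,2)=. (2,5)=. -> step gives (1,2)='.' but target has '*' -> reject
  (0,0)=. (1,2)=. (2,2)=. (2,5)=* -> step gives (1,2)='.' but target has '*' -> reject
  (0,0)=. (1,2)=. (2,2)=* (2,5)=. -> step gives (1,2)='.' but target has '*' -> reject
  (0,0)=. (1,2)=. (2,2)=* (2,5)=* -> step gives (1,2)='.' but target has '*' -> reject
  (0,0)=. (1,2)=* (2,2)=. (2,5)=. -> step gives (1,2)='.' but target has '*' -> reject
  (0,0)=. (1,2)=* (2,2)=. (2,5)=* -> step gives (1,2)='.' but target has '*' -> reject
  (0,0)=. (1,2)=* (2,2)=* (2,5)=. -> step gives (1,4)='*' but target has '.' -> reject
  (0,0)=. (1,2)=* (2,2)=* (2,5)=* -> step reproduces the target at every cell -> ACCEPT
  (0,0)=* (1,2)=. (2,2)=. (2,5)=. -> step gives (1,2)='.' but target has '*' -> reject
  (0,0)=* (1,2)=. (2,2)=. (2,5)=* -> step gives (1,2)='.' but target has '*' -> reject
  (0,0)=* (1,2)=. (2,2)=* (2,5)=. -> step gives (1,2)='.' but target has '*' -> reject
  (0,0)=* (1,2)=. (2,2)=* (2,5)=* -> step gives (1,2)='.' but target has '*' -> reject
  (0,0)=* (1,2)=* (2,2)=. (2,5)=. -> step gives (1,2)='.' but target has '*' -> reject
  (0,0)=* (1,2)=* (2,2)=. (2,5)=* -> step gives (1,2)='.' but target has '*' -> reject
  (0,0)=* (1,2)=* (2,2)=* (2,5)=. -> step gives (1,1)='*' but target has '.' -> reject
  (0,0)=* (1,2)=* (2,2)=* (2,5)=* -> step gives (1,1)='*' but target has '.' -> reject
Unique solution: (0,0)=dead, (1,2)=live, (2,2)=live, (2,5)=live.
Check: live-neighbor counts of every cell in the completed generation 0:
011121
022342
022242
012231
Applying B3/S23 to generation 0 with these counts gives:
......
..**.*
..**.*
....*.
which matches the target exactly.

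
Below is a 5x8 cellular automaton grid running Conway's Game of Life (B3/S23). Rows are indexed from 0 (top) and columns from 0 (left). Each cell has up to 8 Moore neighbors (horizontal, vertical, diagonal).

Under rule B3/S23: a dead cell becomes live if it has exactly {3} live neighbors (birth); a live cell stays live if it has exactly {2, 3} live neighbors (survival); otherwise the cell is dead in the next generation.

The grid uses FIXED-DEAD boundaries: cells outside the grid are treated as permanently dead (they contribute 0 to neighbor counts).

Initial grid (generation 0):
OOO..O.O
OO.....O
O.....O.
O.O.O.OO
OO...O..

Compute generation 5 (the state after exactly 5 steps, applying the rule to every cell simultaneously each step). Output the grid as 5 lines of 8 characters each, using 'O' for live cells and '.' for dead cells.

Simulating step by step:
Generation 0 (given above): 18 live cells
Generation 1: 15 live cells
O.O...O.
..O....O
O....OO.
O.....OO
OO...OO.
Generation 2: 12 live cells
.O......
.....O.O
.O...O..
O......O
OO...OOO
Generation 3: 8 live cells
........
......O.
........
O....O.O
OO....OO
Generation 4: 8 live cells
........
........
......O.
OO.....O
OO....OO
Generation 5: 7 live cells
(generation 5 grid is the final answer)

Answer: ........
........
........
OO.....O
OO....OO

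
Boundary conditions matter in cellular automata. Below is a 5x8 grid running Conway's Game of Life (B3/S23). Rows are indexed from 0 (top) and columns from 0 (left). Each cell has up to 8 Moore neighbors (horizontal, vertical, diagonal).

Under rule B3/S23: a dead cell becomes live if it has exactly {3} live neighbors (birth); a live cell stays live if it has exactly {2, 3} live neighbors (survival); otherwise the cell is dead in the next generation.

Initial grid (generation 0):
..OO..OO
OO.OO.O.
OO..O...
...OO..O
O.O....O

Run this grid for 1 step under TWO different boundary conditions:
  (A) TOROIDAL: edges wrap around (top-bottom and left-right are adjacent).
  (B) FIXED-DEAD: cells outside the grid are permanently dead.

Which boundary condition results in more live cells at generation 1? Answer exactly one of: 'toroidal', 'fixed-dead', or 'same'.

Under TOROIDAL boundary, generation 1:
....OOO.
....O.O.
.O......
..OOO..O
OOO.O...
Population = 14

Under FIXED-DEAD boundary, generation 1:
.OOOOOOO
O...O.OO
OO......
O.OOO...
...O....
Population = 18

Comparison: toroidal=14, fixed-dead=18 -> fixed-dead

Answer: fixed-dead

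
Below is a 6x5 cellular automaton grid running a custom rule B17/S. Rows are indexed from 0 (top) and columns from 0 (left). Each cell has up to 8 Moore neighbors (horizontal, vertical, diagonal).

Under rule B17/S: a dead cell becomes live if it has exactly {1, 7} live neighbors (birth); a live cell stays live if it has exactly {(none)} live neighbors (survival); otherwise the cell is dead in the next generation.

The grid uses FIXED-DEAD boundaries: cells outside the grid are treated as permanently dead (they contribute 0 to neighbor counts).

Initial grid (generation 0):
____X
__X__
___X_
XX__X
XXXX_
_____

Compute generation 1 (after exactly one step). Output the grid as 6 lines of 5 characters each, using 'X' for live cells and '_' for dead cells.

Simulating step by step:
Generation 0 (given above): 10 live cells
Generation 1: 4 live cells
(generation 1 grid is the final answer)

Answer: _XX__
_X___
_____
_____
_____
____X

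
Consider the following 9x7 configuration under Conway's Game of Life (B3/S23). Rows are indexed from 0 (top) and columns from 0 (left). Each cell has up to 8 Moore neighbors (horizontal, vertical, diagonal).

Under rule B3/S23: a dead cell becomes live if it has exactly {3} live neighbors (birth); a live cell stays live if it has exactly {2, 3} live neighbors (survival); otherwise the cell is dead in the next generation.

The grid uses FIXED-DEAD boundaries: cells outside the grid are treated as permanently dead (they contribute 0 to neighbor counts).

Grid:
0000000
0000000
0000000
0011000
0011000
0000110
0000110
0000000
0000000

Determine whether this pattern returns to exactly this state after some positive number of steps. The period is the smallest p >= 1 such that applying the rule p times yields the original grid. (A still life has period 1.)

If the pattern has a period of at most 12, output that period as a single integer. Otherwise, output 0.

Answer: 2

Derivation:
Simulating and comparing each generation to the original:
Gen 0 (original, given above): 8 live cells
Gen 1: 6 live cells, differs from original
Gen 2: 8 live cells, MATCHES original -> period = 2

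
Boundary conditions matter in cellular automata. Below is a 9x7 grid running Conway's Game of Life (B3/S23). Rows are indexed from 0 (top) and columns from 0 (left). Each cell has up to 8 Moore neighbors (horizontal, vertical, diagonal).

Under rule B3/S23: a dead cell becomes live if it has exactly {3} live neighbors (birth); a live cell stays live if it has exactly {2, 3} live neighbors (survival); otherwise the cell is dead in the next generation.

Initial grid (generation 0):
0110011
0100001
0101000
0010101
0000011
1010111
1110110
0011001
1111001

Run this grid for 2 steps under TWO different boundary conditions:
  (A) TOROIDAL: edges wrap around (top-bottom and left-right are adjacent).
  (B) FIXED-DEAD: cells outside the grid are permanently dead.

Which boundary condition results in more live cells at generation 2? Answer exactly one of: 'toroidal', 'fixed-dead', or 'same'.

Under TOROIDAL boundary, generation 2:
0000011
1000011
0101000
1001111
1100000
0000000
0000000
0000000
0000100
Population = 15

Under FIXED-DEAD boundary, generation 2:
1110011
1000000
1101000
0101110
0100000
1000000
0100000
0000000
0000000
Population = 16

Comparison: toroidal=15, fixed-dead=16 -> fixed-dead

Answer: fixed-dead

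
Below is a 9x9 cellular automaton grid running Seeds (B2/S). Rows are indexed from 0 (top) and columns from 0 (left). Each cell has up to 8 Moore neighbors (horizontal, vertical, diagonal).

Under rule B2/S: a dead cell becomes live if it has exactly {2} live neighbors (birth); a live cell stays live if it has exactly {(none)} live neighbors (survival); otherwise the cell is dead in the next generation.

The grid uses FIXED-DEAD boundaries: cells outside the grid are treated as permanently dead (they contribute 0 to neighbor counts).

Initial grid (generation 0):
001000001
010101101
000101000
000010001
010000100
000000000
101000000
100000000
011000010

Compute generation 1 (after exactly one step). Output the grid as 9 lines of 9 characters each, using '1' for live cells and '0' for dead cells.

Simulating step by step:
Generation 0 (given above): 19 live cells
Generation 1: 16 live cells
(generation 1 grid is the final answer)

Answer: 010111100
000000000
000000001
001100110
000001010
101000000
000000000
000100000
100000000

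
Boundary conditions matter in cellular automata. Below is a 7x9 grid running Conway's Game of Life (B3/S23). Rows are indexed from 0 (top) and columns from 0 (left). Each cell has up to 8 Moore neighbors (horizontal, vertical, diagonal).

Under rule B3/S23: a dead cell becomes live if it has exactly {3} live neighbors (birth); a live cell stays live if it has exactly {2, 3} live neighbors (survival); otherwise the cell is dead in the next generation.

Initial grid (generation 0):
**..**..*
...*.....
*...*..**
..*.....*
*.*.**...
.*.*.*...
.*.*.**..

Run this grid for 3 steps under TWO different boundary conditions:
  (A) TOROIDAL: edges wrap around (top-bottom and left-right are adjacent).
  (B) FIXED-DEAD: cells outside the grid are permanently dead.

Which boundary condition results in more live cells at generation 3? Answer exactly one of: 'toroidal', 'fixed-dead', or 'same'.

Under TOROIDAL boundary, generation 3:
**.*.*.**
...*.*.*.
*..*.*.*.
...*.*.*.
..*..*.*.
****...**
**.*.*..*
Population = 30

Under FIXED-DEAD boundary, generation 3:
...*...*.
..*..***.
..**.*...
.*.*.*.*.
.*.***...
.*.*.**..
..*......
Population = 22

Comparison: toroidal=30, fixed-dead=22 -> toroidal

Answer: toroidal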